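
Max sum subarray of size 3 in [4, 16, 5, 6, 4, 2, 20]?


[0:3]: 25
[1:4]: 27
[2:5]: 15
[3:6]: 12
[4:7]: 26

Max: 27 at [1:4]


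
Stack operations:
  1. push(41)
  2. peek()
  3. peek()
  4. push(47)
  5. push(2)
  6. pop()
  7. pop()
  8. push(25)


push(41) -> [41]
peek()->41
peek()->41
push(47) -> [41, 47]
push(2) -> [41, 47, 2]
pop()->2, [41, 47]
pop()->47, [41]
push(25) -> [41, 25]

Final stack: [41, 25]


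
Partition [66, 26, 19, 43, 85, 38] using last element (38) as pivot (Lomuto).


Pivot: 38
  26 <= 38: swap -> [26, 66, 19, 43, 85, 38]
  19 <= 38: swap -> [26, 19, 66, 43, 85, 38]
Place pivot at 2: [26, 19, 38, 43, 85, 66]

Partitioned: [26, 19, 38, 43, 85, 66]


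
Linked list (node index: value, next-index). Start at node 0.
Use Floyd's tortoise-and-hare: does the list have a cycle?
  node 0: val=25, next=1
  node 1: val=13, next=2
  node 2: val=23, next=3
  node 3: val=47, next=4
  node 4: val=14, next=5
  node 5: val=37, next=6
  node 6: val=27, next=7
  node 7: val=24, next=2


Floyd's tortoise (slow, +1) and hare (fast, +2):
  init: slow=0, fast=0
  step 1: slow=1, fast=2
  step 2: slow=2, fast=4
  step 3: slow=3, fast=6
  step 4: slow=4, fast=2
  step 5: slow=5, fast=4
  step 6: slow=6, fast=6
  slow == fast at node 6: cycle detected

Cycle: yes


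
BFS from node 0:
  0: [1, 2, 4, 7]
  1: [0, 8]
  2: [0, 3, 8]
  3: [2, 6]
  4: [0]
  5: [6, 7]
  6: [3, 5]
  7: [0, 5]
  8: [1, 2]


Visit 0, enqueue [1, 2, 4, 7]
Visit 1, enqueue [8]
Visit 2, enqueue [3]
Visit 4, enqueue []
Visit 7, enqueue [5]
Visit 8, enqueue []
Visit 3, enqueue [6]
Visit 5, enqueue []
Visit 6, enqueue []

BFS order: [0, 1, 2, 4, 7, 8, 3, 5, 6]


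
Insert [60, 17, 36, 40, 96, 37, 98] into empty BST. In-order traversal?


Insert 60: root
Insert 17: L from 60
Insert 36: L from 60 -> R from 17
Insert 40: L from 60 -> R from 17 -> R from 36
Insert 96: R from 60
Insert 37: L from 60 -> R from 17 -> R from 36 -> L from 40
Insert 98: R from 60 -> R from 96

In-order: [17, 36, 37, 40, 60, 96, 98]


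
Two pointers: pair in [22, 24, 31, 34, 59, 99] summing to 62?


lo=0(22)+hi=5(99)=121
lo=0(22)+hi=4(59)=81
lo=0(22)+hi=3(34)=56
lo=1(24)+hi=3(34)=58
lo=2(31)+hi=3(34)=65

No pair found


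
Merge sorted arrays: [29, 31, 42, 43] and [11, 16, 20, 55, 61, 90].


Take 11 from B
Take 16 from B
Take 20 from B
Take 29 from A
Take 31 from A
Take 42 from A
Take 43 from A

Merged: [11, 16, 20, 29, 31, 42, 43, 55, 61, 90]


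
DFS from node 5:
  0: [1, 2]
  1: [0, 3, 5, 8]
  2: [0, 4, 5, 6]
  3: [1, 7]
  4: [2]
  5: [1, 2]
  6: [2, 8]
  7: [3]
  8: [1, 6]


Visit 5, push [2, 1]
Visit 1, push [8, 3, 0]
Visit 0, push [2]
Visit 2, push [6, 4]
Visit 4, push []
Visit 6, push [8]
Visit 8, push []
Visit 3, push [7]
Visit 7, push []

DFS order: [5, 1, 0, 2, 4, 6, 8, 3, 7]


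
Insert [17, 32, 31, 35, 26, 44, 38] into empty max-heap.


Insert 17: [17]
Insert 32: [32, 17]
Insert 31: [32, 17, 31]
Insert 35: [35, 32, 31, 17]
Insert 26: [35, 32, 31, 17, 26]
Insert 44: [44, 32, 35, 17, 26, 31]
Insert 38: [44, 32, 38, 17, 26, 31, 35]

Final heap: [44, 32, 38, 17, 26, 31, 35]


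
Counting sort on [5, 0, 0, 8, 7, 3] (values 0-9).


Input: [5, 0, 0, 8, 7, 3]
Counts: [2, 0, 0, 1, 0, 1, 0, 1, 1, 0]

Sorted: [0, 0, 3, 5, 7, 8]


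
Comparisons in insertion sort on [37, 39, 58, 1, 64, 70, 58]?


Algorithm: insertion sort
Input: [37, 39, 58, 1, 64, 70, 58]
Sorted: [1, 37, 39, 58, 58, 64, 70]

10


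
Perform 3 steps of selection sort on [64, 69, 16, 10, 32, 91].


Initial: [64, 69, 16, 10, 32, 91]
Step 1: min=10 at 3
  Swap: [10, 69, 16, 64, 32, 91]
Step 2: min=16 at 2
  Swap: [10, 16, 69, 64, 32, 91]
Step 3: min=32 at 4
  Swap: [10, 16, 32, 64, 69, 91]

After 3 steps: [10, 16, 32, 64, 69, 91]


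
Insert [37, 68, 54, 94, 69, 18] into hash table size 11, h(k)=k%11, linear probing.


Insert 37: h=4 -> slot 4
Insert 68: h=2 -> slot 2
Insert 54: h=10 -> slot 10
Insert 94: h=6 -> slot 6
Insert 69: h=3 -> slot 3
Insert 18: h=7 -> slot 7

Table: [None, None, 68, 69, 37, None, 94, 18, None, None, 54]


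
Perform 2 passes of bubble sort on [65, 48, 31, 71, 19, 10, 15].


Initial: [65, 48, 31, 71, 19, 10, 15]
Pass 1: [48, 31, 65, 19, 10, 15, 71] (5 swaps)
Pass 2: [31, 48, 19, 10, 15, 65, 71] (4 swaps)

After 2 passes: [31, 48, 19, 10, 15, 65, 71]


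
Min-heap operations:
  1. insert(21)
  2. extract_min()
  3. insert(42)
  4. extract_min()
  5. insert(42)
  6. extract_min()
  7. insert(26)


insert(21) -> [21]
extract_min()->21, []
insert(42) -> [42]
extract_min()->42, []
insert(42) -> [42]
extract_min()->42, []
insert(26) -> [26]

Final heap: [26]


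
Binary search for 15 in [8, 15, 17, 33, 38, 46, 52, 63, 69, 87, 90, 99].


Step 1: lo=0, hi=11, mid=5, val=46
Step 2: lo=0, hi=4, mid=2, val=17
Step 3: lo=0, hi=1, mid=0, val=8
Step 4: lo=1, hi=1, mid=1, val=15

Found at index 1


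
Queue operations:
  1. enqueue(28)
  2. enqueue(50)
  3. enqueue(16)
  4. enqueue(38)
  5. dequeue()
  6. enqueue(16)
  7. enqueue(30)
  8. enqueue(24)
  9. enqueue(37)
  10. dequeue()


enqueue(28) -> [28]
enqueue(50) -> [28, 50]
enqueue(16) -> [28, 50, 16]
enqueue(38) -> [28, 50, 16, 38]
dequeue()->28, [50, 16, 38]
enqueue(16) -> [50, 16, 38, 16]
enqueue(30) -> [50, 16, 38, 16, 30]
enqueue(24) -> [50, 16, 38, 16, 30, 24]
enqueue(37) -> [50, 16, 38, 16, 30, 24, 37]
dequeue()->50, [16, 38, 16, 30, 24, 37]

Final queue: [16, 38, 16, 30, 24, 37]


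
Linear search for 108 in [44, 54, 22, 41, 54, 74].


i=0: 44!=108
i=1: 54!=108
i=2: 22!=108
i=3: 41!=108
i=4: 54!=108
i=5: 74!=108

Not found, 6 comps


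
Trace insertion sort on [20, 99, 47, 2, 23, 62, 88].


Initial: [20, 99, 47, 2, 23, 62, 88]
Insert 99: [20, 99, 47, 2, 23, 62, 88]
Insert 47: [20, 47, 99, 2, 23, 62, 88]
Insert 2: [2, 20, 47, 99, 23, 62, 88]
Insert 23: [2, 20, 23, 47, 99, 62, 88]
Insert 62: [2, 20, 23, 47, 62, 99, 88]
Insert 88: [2, 20, 23, 47, 62, 88, 99]

Sorted: [2, 20, 23, 47, 62, 88, 99]


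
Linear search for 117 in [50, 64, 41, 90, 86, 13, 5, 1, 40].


i=0: 50!=117
i=1: 64!=117
i=2: 41!=117
i=3: 90!=117
i=4: 86!=117
i=5: 13!=117
i=6: 5!=117
i=7: 1!=117
i=8: 40!=117

Not found, 9 comps


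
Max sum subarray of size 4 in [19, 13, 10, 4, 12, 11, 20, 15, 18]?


[0:4]: 46
[1:5]: 39
[2:6]: 37
[3:7]: 47
[4:8]: 58
[5:9]: 64

Max: 64 at [5:9]


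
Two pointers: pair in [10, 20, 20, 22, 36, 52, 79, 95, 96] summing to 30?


lo=0(10)+hi=8(96)=106
lo=0(10)+hi=7(95)=105
lo=0(10)+hi=6(79)=89
lo=0(10)+hi=5(52)=62
lo=0(10)+hi=4(36)=46
lo=0(10)+hi=3(22)=32
lo=0(10)+hi=2(20)=30

Yes: 10+20=30


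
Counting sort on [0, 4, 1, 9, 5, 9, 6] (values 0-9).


Input: [0, 4, 1, 9, 5, 9, 6]
Counts: [1, 1, 0, 0, 1, 1, 1, 0, 0, 2]

Sorted: [0, 1, 4, 5, 6, 9, 9]


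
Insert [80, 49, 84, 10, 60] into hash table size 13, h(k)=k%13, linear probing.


Insert 80: h=2 -> slot 2
Insert 49: h=10 -> slot 10
Insert 84: h=6 -> slot 6
Insert 10: h=10, 1 probes -> slot 11
Insert 60: h=8 -> slot 8

Table: [None, None, 80, None, None, None, 84, None, 60, None, 49, 10, None]


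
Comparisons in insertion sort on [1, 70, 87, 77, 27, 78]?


Algorithm: insertion sort
Input: [1, 70, 87, 77, 27, 78]
Sorted: [1, 27, 70, 77, 78, 87]

10


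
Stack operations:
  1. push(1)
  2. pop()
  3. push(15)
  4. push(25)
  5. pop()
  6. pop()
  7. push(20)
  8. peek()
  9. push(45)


push(1) -> [1]
pop()->1, []
push(15) -> [15]
push(25) -> [15, 25]
pop()->25, [15]
pop()->15, []
push(20) -> [20]
peek()->20
push(45) -> [20, 45]

Final stack: [20, 45]


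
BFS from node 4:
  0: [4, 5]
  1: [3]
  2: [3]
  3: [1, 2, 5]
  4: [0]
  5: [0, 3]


Visit 4, enqueue [0]
Visit 0, enqueue [5]
Visit 5, enqueue [3]
Visit 3, enqueue [1, 2]
Visit 1, enqueue []
Visit 2, enqueue []

BFS order: [4, 0, 5, 3, 1, 2]


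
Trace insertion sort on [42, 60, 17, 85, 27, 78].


Initial: [42, 60, 17, 85, 27, 78]
Insert 60: [42, 60, 17, 85, 27, 78]
Insert 17: [17, 42, 60, 85, 27, 78]
Insert 85: [17, 42, 60, 85, 27, 78]
Insert 27: [17, 27, 42, 60, 85, 78]
Insert 78: [17, 27, 42, 60, 78, 85]

Sorted: [17, 27, 42, 60, 78, 85]


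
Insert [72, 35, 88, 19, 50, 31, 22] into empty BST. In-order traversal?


Insert 72: root
Insert 35: L from 72
Insert 88: R from 72
Insert 19: L from 72 -> L from 35
Insert 50: L from 72 -> R from 35
Insert 31: L from 72 -> L from 35 -> R from 19
Insert 22: L from 72 -> L from 35 -> R from 19 -> L from 31

In-order: [19, 22, 31, 35, 50, 72, 88]


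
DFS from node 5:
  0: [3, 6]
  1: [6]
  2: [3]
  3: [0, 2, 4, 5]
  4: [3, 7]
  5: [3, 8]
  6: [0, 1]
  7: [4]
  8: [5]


Visit 5, push [8, 3]
Visit 3, push [4, 2, 0]
Visit 0, push [6]
Visit 6, push [1]
Visit 1, push []
Visit 2, push []
Visit 4, push [7]
Visit 7, push []
Visit 8, push []

DFS order: [5, 3, 0, 6, 1, 2, 4, 7, 8]


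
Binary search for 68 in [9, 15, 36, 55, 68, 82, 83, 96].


Step 1: lo=0, hi=7, mid=3, val=55
Step 2: lo=4, hi=7, mid=5, val=82
Step 3: lo=4, hi=4, mid=4, val=68

Found at index 4


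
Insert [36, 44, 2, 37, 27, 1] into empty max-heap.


Insert 36: [36]
Insert 44: [44, 36]
Insert 2: [44, 36, 2]
Insert 37: [44, 37, 2, 36]
Insert 27: [44, 37, 2, 36, 27]
Insert 1: [44, 37, 2, 36, 27, 1]

Final heap: [44, 37, 2, 36, 27, 1]


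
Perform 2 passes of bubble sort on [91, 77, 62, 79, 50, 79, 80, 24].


Initial: [91, 77, 62, 79, 50, 79, 80, 24]
Pass 1: [77, 62, 79, 50, 79, 80, 24, 91] (7 swaps)
Pass 2: [62, 77, 50, 79, 79, 24, 80, 91] (3 swaps)

After 2 passes: [62, 77, 50, 79, 79, 24, 80, 91]


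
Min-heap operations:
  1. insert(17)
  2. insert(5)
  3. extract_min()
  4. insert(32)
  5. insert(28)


insert(17) -> [17]
insert(5) -> [5, 17]
extract_min()->5, [17]
insert(32) -> [17, 32]
insert(28) -> [17, 32, 28]

Final heap: [17, 32, 28]


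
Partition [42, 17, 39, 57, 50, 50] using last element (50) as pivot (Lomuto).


Pivot: 50
  42 <= 50: advance i (no swap)
  17 <= 50: advance i (no swap)
  39 <= 50: advance i (no swap)
  50 <= 50: swap -> [42, 17, 39, 50, 57, 50]
Place pivot at 4: [42, 17, 39, 50, 50, 57]

Partitioned: [42, 17, 39, 50, 50, 57]


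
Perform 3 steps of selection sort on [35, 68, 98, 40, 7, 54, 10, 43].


Initial: [35, 68, 98, 40, 7, 54, 10, 43]
Step 1: min=7 at 4
  Swap: [7, 68, 98, 40, 35, 54, 10, 43]
Step 2: min=10 at 6
  Swap: [7, 10, 98, 40, 35, 54, 68, 43]
Step 3: min=35 at 4
  Swap: [7, 10, 35, 40, 98, 54, 68, 43]

After 3 steps: [7, 10, 35, 40, 98, 54, 68, 43]


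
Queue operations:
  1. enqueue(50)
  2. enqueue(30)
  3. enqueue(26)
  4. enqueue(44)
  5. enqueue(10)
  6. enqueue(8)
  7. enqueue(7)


enqueue(50) -> [50]
enqueue(30) -> [50, 30]
enqueue(26) -> [50, 30, 26]
enqueue(44) -> [50, 30, 26, 44]
enqueue(10) -> [50, 30, 26, 44, 10]
enqueue(8) -> [50, 30, 26, 44, 10, 8]
enqueue(7) -> [50, 30, 26, 44, 10, 8, 7]

Final queue: [50, 30, 26, 44, 10, 8, 7]


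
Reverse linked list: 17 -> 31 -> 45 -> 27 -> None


Step 1: curr=17, set curr.next=prev(None) | reversed so far: 17
Step 2: curr=31, set curr.next=prev(17) | reversed so far: 31 -> 17
Step 3: curr=45, set curr.next=prev(31) | reversed so far: 45 -> 31 -> 17
Step 4: curr=27, set curr.next=prev(45) | reversed so far: 27 -> 45 -> 31 -> 17

27 -> 45 -> 31 -> 17 -> None


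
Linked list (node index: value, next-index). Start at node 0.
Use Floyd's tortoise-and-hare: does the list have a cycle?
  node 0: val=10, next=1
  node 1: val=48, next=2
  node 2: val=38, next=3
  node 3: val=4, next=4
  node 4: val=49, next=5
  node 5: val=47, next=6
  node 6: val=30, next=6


Floyd's tortoise (slow, +1) and hare (fast, +2):
  init: slow=0, fast=0
  step 1: slow=1, fast=2
  step 2: slow=2, fast=4
  step 3: slow=3, fast=6
  step 4: slow=4, fast=6
  step 5: slow=5, fast=6
  step 6: slow=6, fast=6
  slow == fast at node 6: cycle detected

Cycle: yes


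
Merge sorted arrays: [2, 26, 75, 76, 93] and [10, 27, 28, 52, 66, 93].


Take 2 from A
Take 10 from B
Take 26 from A
Take 27 from B
Take 28 from B
Take 52 from B
Take 66 from B
Take 75 from A
Take 76 from A
Take 93 from A

Merged: [2, 10, 26, 27, 28, 52, 66, 75, 76, 93, 93]


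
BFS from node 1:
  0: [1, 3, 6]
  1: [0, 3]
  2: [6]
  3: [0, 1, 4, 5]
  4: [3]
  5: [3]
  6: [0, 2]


Visit 1, enqueue [0, 3]
Visit 0, enqueue [6]
Visit 3, enqueue [4, 5]
Visit 6, enqueue [2]
Visit 4, enqueue []
Visit 5, enqueue []
Visit 2, enqueue []

BFS order: [1, 0, 3, 6, 4, 5, 2]


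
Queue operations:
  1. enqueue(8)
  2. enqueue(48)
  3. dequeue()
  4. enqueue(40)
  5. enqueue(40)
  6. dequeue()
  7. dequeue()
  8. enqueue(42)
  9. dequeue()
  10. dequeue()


enqueue(8) -> [8]
enqueue(48) -> [8, 48]
dequeue()->8, [48]
enqueue(40) -> [48, 40]
enqueue(40) -> [48, 40, 40]
dequeue()->48, [40, 40]
dequeue()->40, [40]
enqueue(42) -> [40, 42]
dequeue()->40, [42]
dequeue()->42, []

Final queue: []


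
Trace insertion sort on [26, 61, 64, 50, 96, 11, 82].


Initial: [26, 61, 64, 50, 96, 11, 82]
Insert 61: [26, 61, 64, 50, 96, 11, 82]
Insert 64: [26, 61, 64, 50, 96, 11, 82]
Insert 50: [26, 50, 61, 64, 96, 11, 82]
Insert 96: [26, 50, 61, 64, 96, 11, 82]
Insert 11: [11, 26, 50, 61, 64, 96, 82]
Insert 82: [11, 26, 50, 61, 64, 82, 96]

Sorted: [11, 26, 50, 61, 64, 82, 96]


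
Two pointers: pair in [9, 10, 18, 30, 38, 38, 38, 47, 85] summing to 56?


lo=0(9)+hi=8(85)=94
lo=0(9)+hi=7(47)=56

Yes: 9+47=56


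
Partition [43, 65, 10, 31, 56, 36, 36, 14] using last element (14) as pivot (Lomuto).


Pivot: 14
  10 <= 14: swap -> [10, 65, 43, 31, 56, 36, 36, 14]
Place pivot at 1: [10, 14, 43, 31, 56, 36, 36, 65]

Partitioned: [10, 14, 43, 31, 56, 36, 36, 65]


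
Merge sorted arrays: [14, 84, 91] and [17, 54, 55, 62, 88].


Take 14 from A
Take 17 from B
Take 54 from B
Take 55 from B
Take 62 from B
Take 84 from A
Take 88 from B

Merged: [14, 17, 54, 55, 62, 84, 88, 91]


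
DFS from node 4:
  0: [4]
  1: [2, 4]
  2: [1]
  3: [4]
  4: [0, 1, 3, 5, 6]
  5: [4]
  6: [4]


Visit 4, push [6, 5, 3, 1, 0]
Visit 0, push []
Visit 1, push [2]
Visit 2, push []
Visit 3, push []
Visit 5, push []
Visit 6, push []

DFS order: [4, 0, 1, 2, 3, 5, 6]


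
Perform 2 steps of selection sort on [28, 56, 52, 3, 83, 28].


Initial: [28, 56, 52, 3, 83, 28]
Step 1: min=3 at 3
  Swap: [3, 56, 52, 28, 83, 28]
Step 2: min=28 at 3
  Swap: [3, 28, 52, 56, 83, 28]

After 2 steps: [3, 28, 52, 56, 83, 28]


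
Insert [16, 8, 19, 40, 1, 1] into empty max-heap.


Insert 16: [16]
Insert 8: [16, 8]
Insert 19: [19, 8, 16]
Insert 40: [40, 19, 16, 8]
Insert 1: [40, 19, 16, 8, 1]
Insert 1: [40, 19, 16, 8, 1, 1]

Final heap: [40, 19, 16, 8, 1, 1]


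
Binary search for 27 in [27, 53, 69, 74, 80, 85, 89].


Step 1: lo=0, hi=6, mid=3, val=74
Step 2: lo=0, hi=2, mid=1, val=53
Step 3: lo=0, hi=0, mid=0, val=27

Found at index 0


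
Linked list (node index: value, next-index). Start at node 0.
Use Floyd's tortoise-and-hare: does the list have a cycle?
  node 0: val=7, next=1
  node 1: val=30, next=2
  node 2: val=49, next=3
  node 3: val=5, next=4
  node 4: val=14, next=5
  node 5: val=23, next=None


Floyd's tortoise (slow, +1) and hare (fast, +2):
  init: slow=0, fast=0
  step 1: slow=1, fast=2
  step 2: slow=2, fast=4
  step 3: fast 4->5->None, no cycle

Cycle: no


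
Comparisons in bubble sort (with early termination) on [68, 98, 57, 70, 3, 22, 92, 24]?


Algorithm: bubble sort (with early termination)
Input: [68, 98, 57, 70, 3, 22, 92, 24]
Sorted: [3, 22, 24, 57, 68, 70, 92, 98]

27


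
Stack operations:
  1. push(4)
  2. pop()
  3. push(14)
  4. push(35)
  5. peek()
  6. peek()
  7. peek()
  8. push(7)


push(4) -> [4]
pop()->4, []
push(14) -> [14]
push(35) -> [14, 35]
peek()->35
peek()->35
peek()->35
push(7) -> [14, 35, 7]

Final stack: [14, 35, 7]


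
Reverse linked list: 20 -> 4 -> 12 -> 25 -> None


Step 1: curr=20, set curr.next=prev(None) | reversed so far: 20
Step 2: curr=4, set curr.next=prev(20) | reversed so far: 4 -> 20
Step 3: curr=12, set curr.next=prev(4) | reversed so far: 12 -> 4 -> 20
Step 4: curr=25, set curr.next=prev(12) | reversed so far: 25 -> 12 -> 4 -> 20

25 -> 12 -> 4 -> 20 -> None


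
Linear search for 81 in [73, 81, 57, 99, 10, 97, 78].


i=0: 73!=81
i=1: 81==81 found!

Found at 1, 2 comps


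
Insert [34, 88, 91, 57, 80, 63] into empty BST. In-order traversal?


Insert 34: root
Insert 88: R from 34
Insert 91: R from 34 -> R from 88
Insert 57: R from 34 -> L from 88
Insert 80: R from 34 -> L from 88 -> R from 57
Insert 63: R from 34 -> L from 88 -> R from 57 -> L from 80

In-order: [34, 57, 63, 80, 88, 91]


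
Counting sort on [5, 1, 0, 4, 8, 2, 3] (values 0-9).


Input: [5, 1, 0, 4, 8, 2, 3]
Counts: [1, 1, 1, 1, 1, 1, 0, 0, 1, 0]

Sorted: [0, 1, 2, 3, 4, 5, 8]


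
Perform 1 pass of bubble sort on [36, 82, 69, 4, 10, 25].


Initial: [36, 82, 69, 4, 10, 25]
Pass 1: [36, 69, 4, 10, 25, 82] (4 swaps)

After 1 pass: [36, 69, 4, 10, 25, 82]


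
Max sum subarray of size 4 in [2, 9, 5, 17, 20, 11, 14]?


[0:4]: 33
[1:5]: 51
[2:6]: 53
[3:7]: 62

Max: 62 at [3:7]


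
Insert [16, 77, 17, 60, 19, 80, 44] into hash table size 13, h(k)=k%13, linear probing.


Insert 16: h=3 -> slot 3
Insert 77: h=12 -> slot 12
Insert 17: h=4 -> slot 4
Insert 60: h=8 -> slot 8
Insert 19: h=6 -> slot 6
Insert 80: h=2 -> slot 2
Insert 44: h=5 -> slot 5

Table: [None, None, 80, 16, 17, 44, 19, None, 60, None, None, None, 77]


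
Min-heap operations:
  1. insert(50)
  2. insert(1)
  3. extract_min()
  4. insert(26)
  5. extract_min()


insert(50) -> [50]
insert(1) -> [1, 50]
extract_min()->1, [50]
insert(26) -> [26, 50]
extract_min()->26, [50]

Final heap: [50]


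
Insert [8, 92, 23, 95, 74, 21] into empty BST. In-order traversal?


Insert 8: root
Insert 92: R from 8
Insert 23: R from 8 -> L from 92
Insert 95: R from 8 -> R from 92
Insert 74: R from 8 -> L from 92 -> R from 23
Insert 21: R from 8 -> L from 92 -> L from 23

In-order: [8, 21, 23, 74, 92, 95]


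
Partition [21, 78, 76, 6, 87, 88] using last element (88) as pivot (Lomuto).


Pivot: 88
  21 <= 88: advance i (no swap)
  78 <= 88: advance i (no swap)
  76 <= 88: advance i (no swap)
  6 <= 88: advance i (no swap)
  87 <= 88: advance i (no swap)
Place pivot at 5: [21, 78, 76, 6, 87, 88]

Partitioned: [21, 78, 76, 6, 87, 88]


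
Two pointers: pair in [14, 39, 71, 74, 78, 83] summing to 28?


lo=0(14)+hi=5(83)=97
lo=0(14)+hi=4(78)=92
lo=0(14)+hi=3(74)=88
lo=0(14)+hi=2(71)=85
lo=0(14)+hi=1(39)=53

No pair found


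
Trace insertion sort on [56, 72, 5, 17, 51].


Initial: [56, 72, 5, 17, 51]
Insert 72: [56, 72, 5, 17, 51]
Insert 5: [5, 56, 72, 17, 51]
Insert 17: [5, 17, 56, 72, 51]
Insert 51: [5, 17, 51, 56, 72]

Sorted: [5, 17, 51, 56, 72]


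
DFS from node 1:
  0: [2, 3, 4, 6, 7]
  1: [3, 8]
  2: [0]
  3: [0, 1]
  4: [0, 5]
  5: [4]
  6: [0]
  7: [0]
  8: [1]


Visit 1, push [8, 3]
Visit 3, push [0]
Visit 0, push [7, 6, 4, 2]
Visit 2, push []
Visit 4, push [5]
Visit 5, push []
Visit 6, push []
Visit 7, push []
Visit 8, push []

DFS order: [1, 3, 0, 2, 4, 5, 6, 7, 8]


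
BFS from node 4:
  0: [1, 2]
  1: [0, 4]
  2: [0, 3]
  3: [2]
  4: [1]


Visit 4, enqueue [1]
Visit 1, enqueue [0]
Visit 0, enqueue [2]
Visit 2, enqueue [3]
Visit 3, enqueue []

BFS order: [4, 1, 0, 2, 3]


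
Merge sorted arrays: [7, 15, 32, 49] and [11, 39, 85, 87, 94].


Take 7 from A
Take 11 from B
Take 15 from A
Take 32 from A
Take 39 from B
Take 49 from A

Merged: [7, 11, 15, 32, 39, 49, 85, 87, 94]


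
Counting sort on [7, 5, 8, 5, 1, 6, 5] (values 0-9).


Input: [7, 5, 8, 5, 1, 6, 5]
Counts: [0, 1, 0, 0, 0, 3, 1, 1, 1, 0]

Sorted: [1, 5, 5, 5, 6, 7, 8]


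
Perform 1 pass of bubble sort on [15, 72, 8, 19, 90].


Initial: [15, 72, 8, 19, 90]
Pass 1: [15, 8, 19, 72, 90] (2 swaps)

After 1 pass: [15, 8, 19, 72, 90]


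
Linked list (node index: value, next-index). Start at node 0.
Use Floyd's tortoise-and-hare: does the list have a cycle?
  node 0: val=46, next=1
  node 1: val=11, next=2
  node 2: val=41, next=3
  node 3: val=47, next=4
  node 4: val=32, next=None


Floyd's tortoise (slow, +1) and hare (fast, +2):
  init: slow=0, fast=0
  step 1: slow=1, fast=2
  step 2: slow=2, fast=4
  step 3: fast -> None, no cycle

Cycle: no


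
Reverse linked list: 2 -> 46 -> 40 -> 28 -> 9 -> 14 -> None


Step 1: curr=2, set curr.next=prev(None) | reversed so far: 2
Step 2: curr=46, set curr.next=prev(2) | reversed so far: 46 -> 2
Step 3: curr=40, set curr.next=prev(46) | reversed so far: 40 -> 46 -> 2
Step 4: curr=28, set curr.next=prev(40) | reversed so far: 28 -> 40 -> 46 -> 2
Step 5: curr=9, set curr.next=prev(28) | reversed so far: 9 -> 28 -> 40 -> 46 -> 2
Step 6: curr=14, set curr.next=prev(9) | reversed so far: 14 -> 9 -> 28 -> 40 -> 46 -> 2

14 -> 9 -> 28 -> 40 -> 46 -> 2 -> None


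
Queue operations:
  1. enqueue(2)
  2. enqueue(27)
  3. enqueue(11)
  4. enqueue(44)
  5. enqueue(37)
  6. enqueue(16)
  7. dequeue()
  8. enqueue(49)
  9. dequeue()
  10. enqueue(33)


enqueue(2) -> [2]
enqueue(27) -> [2, 27]
enqueue(11) -> [2, 27, 11]
enqueue(44) -> [2, 27, 11, 44]
enqueue(37) -> [2, 27, 11, 44, 37]
enqueue(16) -> [2, 27, 11, 44, 37, 16]
dequeue()->2, [27, 11, 44, 37, 16]
enqueue(49) -> [27, 11, 44, 37, 16, 49]
dequeue()->27, [11, 44, 37, 16, 49]
enqueue(33) -> [11, 44, 37, 16, 49, 33]

Final queue: [11, 44, 37, 16, 49, 33]


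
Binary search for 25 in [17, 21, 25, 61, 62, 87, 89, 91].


Step 1: lo=0, hi=7, mid=3, val=61
Step 2: lo=0, hi=2, mid=1, val=21
Step 3: lo=2, hi=2, mid=2, val=25

Found at index 2


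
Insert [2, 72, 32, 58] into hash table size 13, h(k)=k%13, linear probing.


Insert 2: h=2 -> slot 2
Insert 72: h=7 -> slot 7
Insert 32: h=6 -> slot 6
Insert 58: h=6, 2 probes -> slot 8

Table: [None, None, 2, None, None, None, 32, 72, 58, None, None, None, None]


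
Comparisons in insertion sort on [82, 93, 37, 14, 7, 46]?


Algorithm: insertion sort
Input: [82, 93, 37, 14, 7, 46]
Sorted: [7, 14, 37, 46, 82, 93]

13


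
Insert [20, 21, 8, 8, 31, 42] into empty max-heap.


Insert 20: [20]
Insert 21: [21, 20]
Insert 8: [21, 20, 8]
Insert 8: [21, 20, 8, 8]
Insert 31: [31, 21, 8, 8, 20]
Insert 42: [42, 21, 31, 8, 20, 8]

Final heap: [42, 21, 31, 8, 20, 8]


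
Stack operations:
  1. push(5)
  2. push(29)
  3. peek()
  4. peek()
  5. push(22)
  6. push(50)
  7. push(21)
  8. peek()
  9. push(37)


push(5) -> [5]
push(29) -> [5, 29]
peek()->29
peek()->29
push(22) -> [5, 29, 22]
push(50) -> [5, 29, 22, 50]
push(21) -> [5, 29, 22, 50, 21]
peek()->21
push(37) -> [5, 29, 22, 50, 21, 37]

Final stack: [5, 29, 22, 50, 21, 37]


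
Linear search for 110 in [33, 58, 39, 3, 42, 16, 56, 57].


i=0: 33!=110
i=1: 58!=110
i=2: 39!=110
i=3: 3!=110
i=4: 42!=110
i=5: 16!=110
i=6: 56!=110
i=7: 57!=110

Not found, 8 comps


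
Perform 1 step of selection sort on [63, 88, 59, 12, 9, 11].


Initial: [63, 88, 59, 12, 9, 11]
Step 1: min=9 at 4
  Swap: [9, 88, 59, 12, 63, 11]

After 1 step: [9, 88, 59, 12, 63, 11]


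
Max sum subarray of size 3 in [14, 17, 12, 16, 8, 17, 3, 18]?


[0:3]: 43
[1:4]: 45
[2:5]: 36
[3:6]: 41
[4:7]: 28
[5:8]: 38

Max: 45 at [1:4]


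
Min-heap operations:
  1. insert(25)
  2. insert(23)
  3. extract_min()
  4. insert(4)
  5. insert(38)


insert(25) -> [25]
insert(23) -> [23, 25]
extract_min()->23, [25]
insert(4) -> [4, 25]
insert(38) -> [4, 25, 38]

Final heap: [4, 25, 38]


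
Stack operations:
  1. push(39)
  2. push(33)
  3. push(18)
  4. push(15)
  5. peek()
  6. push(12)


push(39) -> [39]
push(33) -> [39, 33]
push(18) -> [39, 33, 18]
push(15) -> [39, 33, 18, 15]
peek()->15
push(12) -> [39, 33, 18, 15, 12]

Final stack: [39, 33, 18, 15, 12]


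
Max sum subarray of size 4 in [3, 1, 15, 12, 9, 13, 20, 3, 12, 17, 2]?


[0:4]: 31
[1:5]: 37
[2:6]: 49
[3:7]: 54
[4:8]: 45
[5:9]: 48
[6:10]: 52
[7:11]: 34

Max: 54 at [3:7]


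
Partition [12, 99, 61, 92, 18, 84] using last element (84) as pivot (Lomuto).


Pivot: 84
  12 <= 84: advance i (no swap)
  61 <= 84: swap -> [12, 61, 99, 92, 18, 84]
  18 <= 84: swap -> [12, 61, 18, 92, 99, 84]
Place pivot at 3: [12, 61, 18, 84, 99, 92]

Partitioned: [12, 61, 18, 84, 99, 92]


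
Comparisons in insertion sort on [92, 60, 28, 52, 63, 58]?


Algorithm: insertion sort
Input: [92, 60, 28, 52, 63, 58]
Sorted: [28, 52, 58, 60, 63, 92]

12


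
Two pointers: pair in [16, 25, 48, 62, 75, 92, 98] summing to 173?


lo=0(16)+hi=6(98)=114
lo=1(25)+hi=6(98)=123
lo=2(48)+hi=6(98)=146
lo=3(62)+hi=6(98)=160
lo=4(75)+hi=6(98)=173

Yes: 75+98=173


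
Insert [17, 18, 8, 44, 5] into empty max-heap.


Insert 17: [17]
Insert 18: [18, 17]
Insert 8: [18, 17, 8]
Insert 44: [44, 18, 8, 17]
Insert 5: [44, 18, 8, 17, 5]

Final heap: [44, 18, 8, 17, 5]


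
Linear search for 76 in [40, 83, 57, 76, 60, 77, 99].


i=0: 40!=76
i=1: 83!=76
i=2: 57!=76
i=3: 76==76 found!

Found at 3, 4 comps


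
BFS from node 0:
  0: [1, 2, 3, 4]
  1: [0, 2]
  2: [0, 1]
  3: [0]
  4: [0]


Visit 0, enqueue [1, 2, 3, 4]
Visit 1, enqueue []
Visit 2, enqueue []
Visit 3, enqueue []
Visit 4, enqueue []

BFS order: [0, 1, 2, 3, 4]


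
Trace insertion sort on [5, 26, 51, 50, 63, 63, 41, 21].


Initial: [5, 26, 51, 50, 63, 63, 41, 21]
Insert 26: [5, 26, 51, 50, 63, 63, 41, 21]
Insert 51: [5, 26, 51, 50, 63, 63, 41, 21]
Insert 50: [5, 26, 50, 51, 63, 63, 41, 21]
Insert 63: [5, 26, 50, 51, 63, 63, 41, 21]
Insert 63: [5, 26, 50, 51, 63, 63, 41, 21]
Insert 41: [5, 26, 41, 50, 51, 63, 63, 21]
Insert 21: [5, 21, 26, 41, 50, 51, 63, 63]

Sorted: [5, 21, 26, 41, 50, 51, 63, 63]


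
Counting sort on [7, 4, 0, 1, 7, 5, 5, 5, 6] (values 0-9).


Input: [7, 4, 0, 1, 7, 5, 5, 5, 6]
Counts: [1, 1, 0, 0, 1, 3, 1, 2, 0, 0]

Sorted: [0, 1, 4, 5, 5, 5, 6, 7, 7]


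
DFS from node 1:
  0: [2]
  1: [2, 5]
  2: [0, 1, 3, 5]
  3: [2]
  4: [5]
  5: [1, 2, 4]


Visit 1, push [5, 2]
Visit 2, push [5, 3, 0]
Visit 0, push []
Visit 3, push []
Visit 5, push [4]
Visit 4, push []

DFS order: [1, 2, 0, 3, 5, 4]


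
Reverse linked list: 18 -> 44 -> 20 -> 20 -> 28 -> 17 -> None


Step 1: curr=18, set curr.next=prev(None) | reversed so far: 18
Step 2: curr=44, set curr.next=prev(18) | reversed so far: 44 -> 18
Step 3: curr=20, set curr.next=prev(44) | reversed so far: 20 -> 44 -> 18
Step 4: curr=20, set curr.next=prev(20) | reversed so far: 20 -> 20 -> 44 -> 18
Step 5: curr=28, set curr.next=prev(20) | reversed so far: 28 -> 20 -> 20 -> 44 -> 18
Step 6: curr=17, set curr.next=prev(28) | reversed so far: 17 -> 28 -> 20 -> 20 -> 44 -> 18

17 -> 28 -> 20 -> 20 -> 44 -> 18 -> None


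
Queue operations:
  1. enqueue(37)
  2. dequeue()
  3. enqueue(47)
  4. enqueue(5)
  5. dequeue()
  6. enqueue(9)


enqueue(37) -> [37]
dequeue()->37, []
enqueue(47) -> [47]
enqueue(5) -> [47, 5]
dequeue()->47, [5]
enqueue(9) -> [5, 9]

Final queue: [5, 9]


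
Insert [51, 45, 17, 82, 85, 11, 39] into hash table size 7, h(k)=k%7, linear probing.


Insert 51: h=2 -> slot 2
Insert 45: h=3 -> slot 3
Insert 17: h=3, 1 probes -> slot 4
Insert 82: h=5 -> slot 5
Insert 85: h=1 -> slot 1
Insert 11: h=4, 2 probes -> slot 6
Insert 39: h=4, 3 probes -> slot 0

Table: [39, 85, 51, 45, 17, 82, 11]


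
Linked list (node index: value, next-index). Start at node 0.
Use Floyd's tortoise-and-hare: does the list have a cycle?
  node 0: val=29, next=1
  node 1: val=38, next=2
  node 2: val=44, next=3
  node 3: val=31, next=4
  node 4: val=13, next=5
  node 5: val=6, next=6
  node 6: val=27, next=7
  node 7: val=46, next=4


Floyd's tortoise (slow, +1) and hare (fast, +2):
  init: slow=0, fast=0
  step 1: slow=1, fast=2
  step 2: slow=2, fast=4
  step 3: slow=3, fast=6
  step 4: slow=4, fast=4
  slow == fast at node 4: cycle detected

Cycle: yes


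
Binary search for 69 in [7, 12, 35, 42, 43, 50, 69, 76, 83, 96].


Step 1: lo=0, hi=9, mid=4, val=43
Step 2: lo=5, hi=9, mid=7, val=76
Step 3: lo=5, hi=6, mid=5, val=50
Step 4: lo=6, hi=6, mid=6, val=69

Found at index 6


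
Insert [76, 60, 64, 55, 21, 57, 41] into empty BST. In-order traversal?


Insert 76: root
Insert 60: L from 76
Insert 64: L from 76 -> R from 60
Insert 55: L from 76 -> L from 60
Insert 21: L from 76 -> L from 60 -> L from 55
Insert 57: L from 76 -> L from 60 -> R from 55
Insert 41: L from 76 -> L from 60 -> L from 55 -> R from 21

In-order: [21, 41, 55, 57, 60, 64, 76]


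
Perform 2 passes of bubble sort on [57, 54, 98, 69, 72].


Initial: [57, 54, 98, 69, 72]
Pass 1: [54, 57, 69, 72, 98] (3 swaps)
Pass 2: [54, 57, 69, 72, 98] (0 swaps)

After 2 passes: [54, 57, 69, 72, 98]


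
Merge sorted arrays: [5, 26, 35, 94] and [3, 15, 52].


Take 3 from B
Take 5 from A
Take 15 from B
Take 26 from A
Take 35 from A
Take 52 from B

Merged: [3, 5, 15, 26, 35, 52, 94]


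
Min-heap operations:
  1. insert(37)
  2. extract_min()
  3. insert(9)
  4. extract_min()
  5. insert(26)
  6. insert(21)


insert(37) -> [37]
extract_min()->37, []
insert(9) -> [9]
extract_min()->9, []
insert(26) -> [26]
insert(21) -> [21, 26]

Final heap: [21, 26]


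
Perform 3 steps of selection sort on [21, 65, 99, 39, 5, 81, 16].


Initial: [21, 65, 99, 39, 5, 81, 16]
Step 1: min=5 at 4
  Swap: [5, 65, 99, 39, 21, 81, 16]
Step 2: min=16 at 6
  Swap: [5, 16, 99, 39, 21, 81, 65]
Step 3: min=21 at 4
  Swap: [5, 16, 21, 39, 99, 81, 65]

After 3 steps: [5, 16, 21, 39, 99, 81, 65]


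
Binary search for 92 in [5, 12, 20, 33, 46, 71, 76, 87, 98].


Step 1: lo=0, hi=8, mid=4, val=46
Step 2: lo=5, hi=8, mid=6, val=76
Step 3: lo=7, hi=8, mid=7, val=87
Step 4: lo=8, hi=8, mid=8, val=98

Not found


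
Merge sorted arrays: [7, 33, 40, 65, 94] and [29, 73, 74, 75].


Take 7 from A
Take 29 from B
Take 33 from A
Take 40 from A
Take 65 from A
Take 73 from B
Take 74 from B
Take 75 from B

Merged: [7, 29, 33, 40, 65, 73, 74, 75, 94]


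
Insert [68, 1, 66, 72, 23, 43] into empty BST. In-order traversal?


Insert 68: root
Insert 1: L from 68
Insert 66: L from 68 -> R from 1
Insert 72: R from 68
Insert 23: L from 68 -> R from 1 -> L from 66
Insert 43: L from 68 -> R from 1 -> L from 66 -> R from 23

In-order: [1, 23, 43, 66, 68, 72]


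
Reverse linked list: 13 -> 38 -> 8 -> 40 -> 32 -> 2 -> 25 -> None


Step 1: curr=13, set curr.next=prev(None) | reversed so far: 13
Step 2: curr=38, set curr.next=prev(13) | reversed so far: 38 -> 13
Step 3: curr=8, set curr.next=prev(38) | reversed so far: 8 -> 38 -> 13
Step 4: curr=40, set curr.next=prev(8) | reversed so far: 40 -> 8 -> 38 -> 13
Step 5: curr=32, set curr.next=prev(40) | reversed so far: 32 -> 40 -> 8 -> 38 -> 13
Step 6: curr=2, set curr.next=prev(32) | reversed so far: 2 -> 32 -> 40 -> 8 -> 38 -> 13
Step 7: curr=25, set curr.next=prev(2) | reversed so far: 25 -> 2 -> 32 -> 40 -> 8 -> 38 -> 13

25 -> 2 -> 32 -> 40 -> 8 -> 38 -> 13 -> None


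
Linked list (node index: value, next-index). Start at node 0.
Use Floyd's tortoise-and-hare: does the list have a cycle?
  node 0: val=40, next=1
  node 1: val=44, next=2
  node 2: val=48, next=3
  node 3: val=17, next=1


Floyd's tortoise (slow, +1) and hare (fast, +2):
  init: slow=0, fast=0
  step 1: slow=1, fast=2
  step 2: slow=2, fast=1
  step 3: slow=3, fast=3
  slow == fast at node 3: cycle detected

Cycle: yes


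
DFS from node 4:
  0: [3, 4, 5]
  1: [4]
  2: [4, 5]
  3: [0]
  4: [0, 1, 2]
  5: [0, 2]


Visit 4, push [2, 1, 0]
Visit 0, push [5, 3]
Visit 3, push []
Visit 5, push [2]
Visit 2, push []
Visit 1, push []

DFS order: [4, 0, 3, 5, 2, 1]


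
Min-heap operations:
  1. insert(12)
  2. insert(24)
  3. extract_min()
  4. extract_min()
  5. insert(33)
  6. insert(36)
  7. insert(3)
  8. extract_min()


insert(12) -> [12]
insert(24) -> [12, 24]
extract_min()->12, [24]
extract_min()->24, []
insert(33) -> [33]
insert(36) -> [33, 36]
insert(3) -> [3, 36, 33]
extract_min()->3, [33, 36]

Final heap: [33, 36]


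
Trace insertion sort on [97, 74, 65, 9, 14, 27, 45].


Initial: [97, 74, 65, 9, 14, 27, 45]
Insert 74: [74, 97, 65, 9, 14, 27, 45]
Insert 65: [65, 74, 97, 9, 14, 27, 45]
Insert 9: [9, 65, 74, 97, 14, 27, 45]
Insert 14: [9, 14, 65, 74, 97, 27, 45]
Insert 27: [9, 14, 27, 65, 74, 97, 45]
Insert 45: [9, 14, 27, 45, 65, 74, 97]

Sorted: [9, 14, 27, 45, 65, 74, 97]


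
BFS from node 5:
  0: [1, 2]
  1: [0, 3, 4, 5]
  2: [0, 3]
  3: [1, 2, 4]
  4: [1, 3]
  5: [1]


Visit 5, enqueue [1]
Visit 1, enqueue [0, 3, 4]
Visit 0, enqueue [2]
Visit 3, enqueue []
Visit 4, enqueue []
Visit 2, enqueue []

BFS order: [5, 1, 0, 3, 4, 2]


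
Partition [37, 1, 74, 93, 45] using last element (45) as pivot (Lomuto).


Pivot: 45
  37 <= 45: advance i (no swap)
  1 <= 45: advance i (no swap)
Place pivot at 2: [37, 1, 45, 93, 74]

Partitioned: [37, 1, 45, 93, 74]


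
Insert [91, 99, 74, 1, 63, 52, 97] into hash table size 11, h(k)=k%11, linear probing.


Insert 91: h=3 -> slot 3
Insert 99: h=0 -> slot 0
Insert 74: h=8 -> slot 8
Insert 1: h=1 -> slot 1
Insert 63: h=8, 1 probes -> slot 9
Insert 52: h=8, 2 probes -> slot 10
Insert 97: h=9, 4 probes -> slot 2

Table: [99, 1, 97, 91, None, None, None, None, 74, 63, 52]


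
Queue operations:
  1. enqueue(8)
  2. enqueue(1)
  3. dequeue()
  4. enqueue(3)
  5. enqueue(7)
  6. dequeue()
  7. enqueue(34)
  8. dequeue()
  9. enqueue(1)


enqueue(8) -> [8]
enqueue(1) -> [8, 1]
dequeue()->8, [1]
enqueue(3) -> [1, 3]
enqueue(7) -> [1, 3, 7]
dequeue()->1, [3, 7]
enqueue(34) -> [3, 7, 34]
dequeue()->3, [7, 34]
enqueue(1) -> [7, 34, 1]

Final queue: [7, 34, 1]


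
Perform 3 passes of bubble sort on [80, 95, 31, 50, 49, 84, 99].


Initial: [80, 95, 31, 50, 49, 84, 99]
Pass 1: [80, 31, 50, 49, 84, 95, 99] (4 swaps)
Pass 2: [31, 50, 49, 80, 84, 95, 99] (3 swaps)
Pass 3: [31, 49, 50, 80, 84, 95, 99] (1 swaps)

After 3 passes: [31, 49, 50, 80, 84, 95, 99]


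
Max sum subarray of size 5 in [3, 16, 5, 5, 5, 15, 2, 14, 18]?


[0:5]: 34
[1:6]: 46
[2:7]: 32
[3:8]: 41
[4:9]: 54

Max: 54 at [4:9]


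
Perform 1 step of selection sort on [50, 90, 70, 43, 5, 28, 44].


Initial: [50, 90, 70, 43, 5, 28, 44]
Step 1: min=5 at 4
  Swap: [5, 90, 70, 43, 50, 28, 44]

After 1 step: [5, 90, 70, 43, 50, 28, 44]


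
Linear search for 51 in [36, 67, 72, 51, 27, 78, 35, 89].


i=0: 36!=51
i=1: 67!=51
i=2: 72!=51
i=3: 51==51 found!

Found at 3, 4 comps


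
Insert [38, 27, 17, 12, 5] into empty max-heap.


Insert 38: [38]
Insert 27: [38, 27]
Insert 17: [38, 27, 17]
Insert 12: [38, 27, 17, 12]
Insert 5: [38, 27, 17, 12, 5]

Final heap: [38, 27, 17, 12, 5]


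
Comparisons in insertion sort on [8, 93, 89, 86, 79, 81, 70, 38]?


Algorithm: insertion sort
Input: [8, 93, 89, 86, 79, 81, 70, 38]
Sorted: [8, 38, 70, 79, 81, 86, 89, 93]

27


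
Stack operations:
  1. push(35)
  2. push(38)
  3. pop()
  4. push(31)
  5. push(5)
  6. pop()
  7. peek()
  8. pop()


push(35) -> [35]
push(38) -> [35, 38]
pop()->38, [35]
push(31) -> [35, 31]
push(5) -> [35, 31, 5]
pop()->5, [35, 31]
peek()->31
pop()->31, [35]

Final stack: [35]


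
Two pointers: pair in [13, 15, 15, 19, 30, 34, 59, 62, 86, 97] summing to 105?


lo=0(13)+hi=9(97)=110
lo=0(13)+hi=8(86)=99
lo=1(15)+hi=8(86)=101
lo=2(15)+hi=8(86)=101
lo=3(19)+hi=8(86)=105

Yes: 19+86=105


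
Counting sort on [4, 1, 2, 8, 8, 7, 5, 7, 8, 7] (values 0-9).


Input: [4, 1, 2, 8, 8, 7, 5, 7, 8, 7]
Counts: [0, 1, 1, 0, 1, 1, 0, 3, 3, 0]

Sorted: [1, 2, 4, 5, 7, 7, 7, 8, 8, 8]


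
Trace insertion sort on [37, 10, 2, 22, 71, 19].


Initial: [37, 10, 2, 22, 71, 19]
Insert 10: [10, 37, 2, 22, 71, 19]
Insert 2: [2, 10, 37, 22, 71, 19]
Insert 22: [2, 10, 22, 37, 71, 19]
Insert 71: [2, 10, 22, 37, 71, 19]
Insert 19: [2, 10, 19, 22, 37, 71]

Sorted: [2, 10, 19, 22, 37, 71]


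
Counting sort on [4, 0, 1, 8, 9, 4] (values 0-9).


Input: [4, 0, 1, 8, 9, 4]
Counts: [1, 1, 0, 0, 2, 0, 0, 0, 1, 1]

Sorted: [0, 1, 4, 4, 8, 9]


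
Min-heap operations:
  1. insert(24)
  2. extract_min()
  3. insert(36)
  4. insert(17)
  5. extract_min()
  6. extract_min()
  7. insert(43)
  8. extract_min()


insert(24) -> [24]
extract_min()->24, []
insert(36) -> [36]
insert(17) -> [17, 36]
extract_min()->17, [36]
extract_min()->36, []
insert(43) -> [43]
extract_min()->43, []

Final heap: []


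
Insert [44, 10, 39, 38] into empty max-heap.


Insert 44: [44]
Insert 10: [44, 10]
Insert 39: [44, 10, 39]
Insert 38: [44, 38, 39, 10]

Final heap: [44, 38, 39, 10]


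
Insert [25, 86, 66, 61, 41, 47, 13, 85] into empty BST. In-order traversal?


Insert 25: root
Insert 86: R from 25
Insert 66: R from 25 -> L from 86
Insert 61: R from 25 -> L from 86 -> L from 66
Insert 41: R from 25 -> L from 86 -> L from 66 -> L from 61
Insert 47: R from 25 -> L from 86 -> L from 66 -> L from 61 -> R from 41
Insert 13: L from 25
Insert 85: R from 25 -> L from 86 -> R from 66

In-order: [13, 25, 41, 47, 61, 66, 85, 86]


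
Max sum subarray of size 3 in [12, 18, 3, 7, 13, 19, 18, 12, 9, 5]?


[0:3]: 33
[1:4]: 28
[2:5]: 23
[3:6]: 39
[4:7]: 50
[5:8]: 49
[6:9]: 39
[7:10]: 26

Max: 50 at [4:7]


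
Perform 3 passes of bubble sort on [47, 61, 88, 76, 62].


Initial: [47, 61, 88, 76, 62]
Pass 1: [47, 61, 76, 62, 88] (2 swaps)
Pass 2: [47, 61, 62, 76, 88] (1 swaps)
Pass 3: [47, 61, 62, 76, 88] (0 swaps)

After 3 passes: [47, 61, 62, 76, 88]


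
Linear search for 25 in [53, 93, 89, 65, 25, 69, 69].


i=0: 53!=25
i=1: 93!=25
i=2: 89!=25
i=3: 65!=25
i=4: 25==25 found!

Found at 4, 5 comps


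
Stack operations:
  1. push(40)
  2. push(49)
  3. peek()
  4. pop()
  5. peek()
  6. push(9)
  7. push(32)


push(40) -> [40]
push(49) -> [40, 49]
peek()->49
pop()->49, [40]
peek()->40
push(9) -> [40, 9]
push(32) -> [40, 9, 32]

Final stack: [40, 9, 32]


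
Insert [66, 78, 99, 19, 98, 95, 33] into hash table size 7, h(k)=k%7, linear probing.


Insert 66: h=3 -> slot 3
Insert 78: h=1 -> slot 1
Insert 99: h=1, 1 probes -> slot 2
Insert 19: h=5 -> slot 5
Insert 98: h=0 -> slot 0
Insert 95: h=4 -> slot 4
Insert 33: h=5, 1 probes -> slot 6

Table: [98, 78, 99, 66, 95, 19, 33]


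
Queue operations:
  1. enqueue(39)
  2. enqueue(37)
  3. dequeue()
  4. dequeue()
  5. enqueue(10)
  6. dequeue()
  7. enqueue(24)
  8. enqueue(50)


enqueue(39) -> [39]
enqueue(37) -> [39, 37]
dequeue()->39, [37]
dequeue()->37, []
enqueue(10) -> [10]
dequeue()->10, []
enqueue(24) -> [24]
enqueue(50) -> [24, 50]

Final queue: [24, 50]


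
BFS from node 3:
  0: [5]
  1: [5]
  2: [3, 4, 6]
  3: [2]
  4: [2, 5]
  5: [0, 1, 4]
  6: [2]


Visit 3, enqueue [2]
Visit 2, enqueue [4, 6]
Visit 4, enqueue [5]
Visit 6, enqueue []
Visit 5, enqueue [0, 1]
Visit 0, enqueue []
Visit 1, enqueue []

BFS order: [3, 2, 4, 6, 5, 0, 1]


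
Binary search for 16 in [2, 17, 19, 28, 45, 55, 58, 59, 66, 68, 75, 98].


Step 1: lo=0, hi=11, mid=5, val=55
Step 2: lo=0, hi=4, mid=2, val=19
Step 3: lo=0, hi=1, mid=0, val=2
Step 4: lo=1, hi=1, mid=1, val=17

Not found


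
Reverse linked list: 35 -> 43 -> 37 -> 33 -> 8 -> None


Step 1: curr=35, set curr.next=prev(None) | reversed so far: 35
Step 2: curr=43, set curr.next=prev(35) | reversed so far: 43 -> 35
Step 3: curr=37, set curr.next=prev(43) | reversed so far: 37 -> 43 -> 35
Step 4: curr=33, set curr.next=prev(37) | reversed so far: 33 -> 37 -> 43 -> 35
Step 5: curr=8, set curr.next=prev(33) | reversed so far: 8 -> 33 -> 37 -> 43 -> 35

8 -> 33 -> 37 -> 43 -> 35 -> None


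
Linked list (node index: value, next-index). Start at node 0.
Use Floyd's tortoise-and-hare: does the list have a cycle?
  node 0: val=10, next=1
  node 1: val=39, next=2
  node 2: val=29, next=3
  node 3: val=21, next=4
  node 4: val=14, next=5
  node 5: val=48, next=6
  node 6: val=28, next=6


Floyd's tortoise (slow, +1) and hare (fast, +2):
  init: slow=0, fast=0
  step 1: slow=1, fast=2
  step 2: slow=2, fast=4
  step 3: slow=3, fast=6
  step 4: slow=4, fast=6
  step 5: slow=5, fast=6
  step 6: slow=6, fast=6
  slow == fast at node 6: cycle detected

Cycle: yes
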